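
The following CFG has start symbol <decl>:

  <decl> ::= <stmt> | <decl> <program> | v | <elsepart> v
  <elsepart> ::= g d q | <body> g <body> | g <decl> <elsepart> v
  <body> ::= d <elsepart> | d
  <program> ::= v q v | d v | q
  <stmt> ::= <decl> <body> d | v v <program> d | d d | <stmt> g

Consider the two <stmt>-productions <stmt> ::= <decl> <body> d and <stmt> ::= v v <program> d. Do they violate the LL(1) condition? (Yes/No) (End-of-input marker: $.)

FIRST(<decl> <body> d) = { d, g, v } and FIRST(v v <program> d) = { v }.
Both contain v, so the two alternatives are not disjoint — LL(1) conflict.

Yes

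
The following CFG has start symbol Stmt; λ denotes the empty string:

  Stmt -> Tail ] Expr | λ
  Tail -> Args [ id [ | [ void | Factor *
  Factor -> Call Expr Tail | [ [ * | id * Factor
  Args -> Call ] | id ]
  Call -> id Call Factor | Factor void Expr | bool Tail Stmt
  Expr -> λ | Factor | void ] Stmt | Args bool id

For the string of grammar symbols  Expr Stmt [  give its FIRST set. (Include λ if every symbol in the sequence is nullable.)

{ [, bool, id, void }

Add FIRST(Expr)\{λ} = { [, bool, id, void }; Expr is nullable, continue.
Add FIRST(Stmt)\{λ} = { [, bool, id }; Stmt is nullable, continue.
[ is a terminal; add {[} and stop.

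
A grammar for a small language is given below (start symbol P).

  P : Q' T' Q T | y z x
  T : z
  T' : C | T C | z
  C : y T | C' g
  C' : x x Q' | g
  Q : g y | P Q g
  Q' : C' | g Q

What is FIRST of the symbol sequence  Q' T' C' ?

{ g, x }

Add FIRST(Q') = { g, x }; Q' is not nullable, stop.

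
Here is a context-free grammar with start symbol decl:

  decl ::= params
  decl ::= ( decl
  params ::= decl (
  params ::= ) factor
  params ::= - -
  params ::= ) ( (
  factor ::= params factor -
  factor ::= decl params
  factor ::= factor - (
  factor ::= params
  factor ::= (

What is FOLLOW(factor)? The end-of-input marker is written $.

{ $, (, ), - }

In params ::= ) factor: factor is at the end, add FOLLOW(params) = { $, (, ), - }.
In factor ::= params factor -: add FIRST(-) = { - }.
In factor ::= factor - (: add FIRST(- () = { - }.
Union: FOLLOW(factor) = { $, (, ), - }.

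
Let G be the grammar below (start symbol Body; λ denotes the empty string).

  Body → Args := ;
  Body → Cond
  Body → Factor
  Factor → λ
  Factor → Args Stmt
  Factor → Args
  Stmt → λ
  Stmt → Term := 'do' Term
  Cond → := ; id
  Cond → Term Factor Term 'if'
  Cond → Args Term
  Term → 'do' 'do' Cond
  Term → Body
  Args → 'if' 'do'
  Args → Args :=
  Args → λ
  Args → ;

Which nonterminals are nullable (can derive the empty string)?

Directly nullable (have an λ-production): Factor, Stmt, Args.
Term → Body with every symbol nullable, so Term is nullable.
Body → Cond with every symbol nullable, so Body is nullable.
Cond → Args Term with every symbol nullable, so Cond is nullable.

{ Args, Body, Cond, Factor, Stmt, Term }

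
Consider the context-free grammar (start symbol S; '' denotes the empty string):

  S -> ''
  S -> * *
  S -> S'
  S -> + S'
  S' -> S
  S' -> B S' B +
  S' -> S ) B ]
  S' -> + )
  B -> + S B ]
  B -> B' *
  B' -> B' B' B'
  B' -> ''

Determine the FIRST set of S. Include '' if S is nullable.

{ ), *, +, '' }

S -> '' contributes ''.
S -> * * contributes {*}.
From S -> S': add FIRST(S') = { ), *, +, '' } (including '' since S' is nullable).
S -> + S' contributes {+}.
Union: FIRST(S) = { ), *, +, '' }.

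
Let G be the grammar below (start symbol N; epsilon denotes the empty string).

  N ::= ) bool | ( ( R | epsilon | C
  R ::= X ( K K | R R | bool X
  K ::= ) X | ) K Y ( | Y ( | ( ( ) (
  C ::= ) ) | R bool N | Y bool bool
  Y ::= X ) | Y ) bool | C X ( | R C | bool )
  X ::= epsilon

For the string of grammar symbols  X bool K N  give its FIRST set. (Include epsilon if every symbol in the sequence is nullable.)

{ bool }

Add FIRST(X)\{epsilon} = {  }; X is nullable, continue.
bool is a terminal; add {bool} and stop.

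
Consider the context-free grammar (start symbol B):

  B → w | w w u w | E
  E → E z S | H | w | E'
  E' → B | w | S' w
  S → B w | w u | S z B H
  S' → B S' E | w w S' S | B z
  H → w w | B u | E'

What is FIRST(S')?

From S' → B S' E: add FIRST(B) = { w }.
S' → w w S' S contributes {w}.
From S' → B z: add FIRST(B) = { w }.
Union: FIRST(S') = { w }.

{ w }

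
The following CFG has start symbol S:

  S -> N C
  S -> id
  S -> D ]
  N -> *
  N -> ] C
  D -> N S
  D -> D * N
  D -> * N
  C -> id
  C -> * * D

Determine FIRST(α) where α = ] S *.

] is a terminal; add {]} and stop.

{ ] }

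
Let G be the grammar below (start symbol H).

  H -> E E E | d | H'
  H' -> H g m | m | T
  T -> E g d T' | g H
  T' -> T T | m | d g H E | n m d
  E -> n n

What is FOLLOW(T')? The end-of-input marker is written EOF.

{ EOF, g, n }

In T -> E g d T': T' is at the end, add FOLLOW(T) = { EOF, g, n }.
Union: FOLLOW(T') = { EOF, g, n }.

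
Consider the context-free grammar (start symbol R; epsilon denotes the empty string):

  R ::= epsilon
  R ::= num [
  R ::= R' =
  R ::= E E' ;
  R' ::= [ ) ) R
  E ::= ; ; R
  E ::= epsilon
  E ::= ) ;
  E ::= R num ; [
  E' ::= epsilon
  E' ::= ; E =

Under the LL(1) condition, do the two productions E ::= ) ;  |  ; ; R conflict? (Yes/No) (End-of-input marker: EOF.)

No

FIRST() ;) = { ) } and FIRST(; ; R) = { ; }.
The FIRST sets are disjoint and neither alternative is nullable — no conflict.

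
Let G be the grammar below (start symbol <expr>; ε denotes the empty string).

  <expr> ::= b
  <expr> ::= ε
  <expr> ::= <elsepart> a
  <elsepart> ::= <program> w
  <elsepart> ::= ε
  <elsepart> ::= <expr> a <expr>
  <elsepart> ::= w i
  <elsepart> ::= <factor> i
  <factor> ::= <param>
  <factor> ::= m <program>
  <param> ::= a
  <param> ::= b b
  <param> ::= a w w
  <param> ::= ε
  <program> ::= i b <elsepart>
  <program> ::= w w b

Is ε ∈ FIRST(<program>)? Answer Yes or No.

Nullable nonterminals: <elsepart>, <expr>, <factor>, <param>.
No production of <program> has an RHS whose symbols are all nullable, so <program> is not nullable.

No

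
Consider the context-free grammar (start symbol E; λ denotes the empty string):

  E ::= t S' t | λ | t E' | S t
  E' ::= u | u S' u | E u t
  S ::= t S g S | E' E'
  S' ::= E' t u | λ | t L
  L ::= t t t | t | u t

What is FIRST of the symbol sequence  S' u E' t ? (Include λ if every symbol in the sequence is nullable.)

Add FIRST(S')\{λ} = { t, u }; S' is nullable, continue.
u is a terminal; add {u} and stop.

{ t, u }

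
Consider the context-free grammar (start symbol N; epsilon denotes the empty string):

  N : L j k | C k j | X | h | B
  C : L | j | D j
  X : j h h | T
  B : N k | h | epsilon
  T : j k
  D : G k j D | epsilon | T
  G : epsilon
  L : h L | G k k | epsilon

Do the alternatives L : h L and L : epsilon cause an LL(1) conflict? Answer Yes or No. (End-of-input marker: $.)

FIRST(h L) = { h } and FIRST(epsilon) = { epsilon }.
The second is nullable but FOLLOW(L) = { j, k } is disjoint from FIRST of the first.

No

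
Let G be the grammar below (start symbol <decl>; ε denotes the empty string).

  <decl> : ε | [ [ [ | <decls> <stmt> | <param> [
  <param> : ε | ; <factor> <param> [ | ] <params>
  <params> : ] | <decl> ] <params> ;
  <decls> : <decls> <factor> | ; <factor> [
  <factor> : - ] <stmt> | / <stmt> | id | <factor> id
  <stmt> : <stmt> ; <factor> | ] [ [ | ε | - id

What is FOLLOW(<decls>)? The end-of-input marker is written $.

In <decl> : <decls> <stmt>: add FIRST(<stmt>)\{ε} = { -, ;, ] }.
  Since <stmt> is nullable, also add FOLLOW(<decl>) = { $, ] }.
In <decls> : <decls> <factor>: add FIRST(<factor>) = { -, /, id }.
Union: FOLLOW(<decls>) = { $, -, /, ;, ], id }.

{ $, -, /, ;, ], id }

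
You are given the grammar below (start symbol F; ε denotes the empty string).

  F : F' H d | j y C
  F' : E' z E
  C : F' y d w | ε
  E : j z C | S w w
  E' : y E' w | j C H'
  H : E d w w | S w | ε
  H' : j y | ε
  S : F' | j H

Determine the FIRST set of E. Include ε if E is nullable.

E : j z C contributes {j}.
From E : S w w: add FIRST(S) = { j, y }.
Union: FIRST(E) = { j, y }.

{ j, y }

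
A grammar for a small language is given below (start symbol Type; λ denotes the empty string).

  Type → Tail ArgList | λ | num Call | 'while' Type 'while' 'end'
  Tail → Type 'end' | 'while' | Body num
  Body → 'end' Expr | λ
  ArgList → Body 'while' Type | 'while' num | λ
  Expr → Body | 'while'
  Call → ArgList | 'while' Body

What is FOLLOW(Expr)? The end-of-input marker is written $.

In Body → 'end' Expr: Expr is at the end, add FOLLOW(Body) = { $, 'end', 'while', num }.
Union: FOLLOW(Expr) = { $, 'end', 'while', num }.

{ $, 'end', 'while', num }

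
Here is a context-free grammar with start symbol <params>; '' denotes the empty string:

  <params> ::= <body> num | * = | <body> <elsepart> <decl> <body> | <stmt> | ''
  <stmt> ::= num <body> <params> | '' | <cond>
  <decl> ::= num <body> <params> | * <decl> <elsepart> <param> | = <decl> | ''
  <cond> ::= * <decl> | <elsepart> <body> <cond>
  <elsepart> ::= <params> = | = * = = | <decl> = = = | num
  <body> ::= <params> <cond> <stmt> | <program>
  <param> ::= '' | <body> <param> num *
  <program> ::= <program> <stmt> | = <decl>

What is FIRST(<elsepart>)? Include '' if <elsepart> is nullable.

From <elsepart> ::= <params> =: <params> nullable, take FIRST(<params>) ∪ {=} = { *, =, num }.
<elsepart> ::= = * = = contributes {=}.
From <elsepart> ::= <decl> = = =: <decl> nullable, take FIRST(<decl>) ∪ {=} = { *, =, num }.
<elsepart> ::= num contributes {num}.
Union: FIRST(<elsepart>) = { *, =, num }.

{ *, =, num }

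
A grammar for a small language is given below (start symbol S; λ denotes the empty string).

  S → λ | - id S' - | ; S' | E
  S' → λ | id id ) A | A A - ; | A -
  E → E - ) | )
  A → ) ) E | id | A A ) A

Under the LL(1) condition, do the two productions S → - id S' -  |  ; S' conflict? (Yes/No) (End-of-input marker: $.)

No

FIRST(- id S' -) = { - } and FIRST(; S') = { ; }.
The FIRST sets are disjoint and neither alternative is nullable — no conflict.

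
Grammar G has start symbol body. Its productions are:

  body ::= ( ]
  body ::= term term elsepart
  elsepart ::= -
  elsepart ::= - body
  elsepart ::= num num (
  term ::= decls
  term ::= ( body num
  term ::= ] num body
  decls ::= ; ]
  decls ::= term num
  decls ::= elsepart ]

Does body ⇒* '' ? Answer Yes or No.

No nonterminal in this grammar is nullable.
No production of body has an RHS whose symbols are all nullable, so body is not nullable.

No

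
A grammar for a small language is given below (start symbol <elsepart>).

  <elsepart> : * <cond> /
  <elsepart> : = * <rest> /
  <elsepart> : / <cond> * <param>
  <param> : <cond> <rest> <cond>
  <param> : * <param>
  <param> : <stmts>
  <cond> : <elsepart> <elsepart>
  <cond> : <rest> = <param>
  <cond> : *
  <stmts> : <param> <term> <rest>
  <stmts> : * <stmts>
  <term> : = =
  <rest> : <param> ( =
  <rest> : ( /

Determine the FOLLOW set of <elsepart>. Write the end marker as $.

{ $, (, *, /, = }

<elsepart> is the start symbol, so $ ∈ FOLLOW(<elsepart>).
In <cond> : <elsepart> <elsepart>: add FIRST(<elsepart>) = { *, /, = }.
In <cond> : <elsepart> <elsepart>: <elsepart> is at the end, add FOLLOW(<cond>) = { $, (, *, /, = }.
Union: FOLLOW(<elsepart>) = { $, (, *, /, = }.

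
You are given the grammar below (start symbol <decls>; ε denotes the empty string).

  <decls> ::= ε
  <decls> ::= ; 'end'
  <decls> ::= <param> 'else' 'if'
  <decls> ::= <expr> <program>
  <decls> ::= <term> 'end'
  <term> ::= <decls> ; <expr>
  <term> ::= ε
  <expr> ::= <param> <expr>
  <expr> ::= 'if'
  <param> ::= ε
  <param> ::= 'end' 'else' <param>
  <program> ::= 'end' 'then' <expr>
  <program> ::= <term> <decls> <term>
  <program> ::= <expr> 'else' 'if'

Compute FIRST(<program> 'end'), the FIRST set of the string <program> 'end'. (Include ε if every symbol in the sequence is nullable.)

{ 'else', 'end', 'if', ; }

Add FIRST(<program>)\{ε} = { 'else', 'end', 'if', ; }; <program> is nullable, continue.
'end' is a terminal; add {'end'} and stop.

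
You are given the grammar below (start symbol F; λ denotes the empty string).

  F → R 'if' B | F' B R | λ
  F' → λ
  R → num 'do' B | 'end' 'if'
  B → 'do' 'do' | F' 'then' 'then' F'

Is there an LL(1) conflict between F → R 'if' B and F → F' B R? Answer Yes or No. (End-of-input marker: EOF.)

No

FIRST(R 'if' B) = { 'end', num } and FIRST(F' B R) = { 'do', 'then' }.
The FIRST sets are disjoint and neither alternative is nullable — no conflict.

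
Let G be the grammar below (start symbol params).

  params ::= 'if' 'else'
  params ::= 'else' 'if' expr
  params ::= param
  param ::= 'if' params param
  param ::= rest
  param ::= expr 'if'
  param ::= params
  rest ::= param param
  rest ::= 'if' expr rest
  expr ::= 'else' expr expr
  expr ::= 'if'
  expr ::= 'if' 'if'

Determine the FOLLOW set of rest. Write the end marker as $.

{ $, 'else', 'if' }

In param ::= rest: rest is at the end, add FOLLOW(param) = { $, 'else', 'if' }.
In rest ::= 'if' expr rest: rest is at the end, add FOLLOW(rest) = { $, 'else', 'if' }.
Union: FOLLOW(rest) = { $, 'else', 'if' }.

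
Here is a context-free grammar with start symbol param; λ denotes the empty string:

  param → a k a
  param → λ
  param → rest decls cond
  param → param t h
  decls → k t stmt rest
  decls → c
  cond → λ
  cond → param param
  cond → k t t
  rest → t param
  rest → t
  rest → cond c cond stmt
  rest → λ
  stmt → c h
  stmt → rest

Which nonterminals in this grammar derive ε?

Directly nullable (have an λ-production): param, cond, rest.
stmt → rest with every symbol nullable, so stmt is nullable.
No other nonterminal has a production whose RHS symbols are all nullable.

{ cond, param, rest, stmt }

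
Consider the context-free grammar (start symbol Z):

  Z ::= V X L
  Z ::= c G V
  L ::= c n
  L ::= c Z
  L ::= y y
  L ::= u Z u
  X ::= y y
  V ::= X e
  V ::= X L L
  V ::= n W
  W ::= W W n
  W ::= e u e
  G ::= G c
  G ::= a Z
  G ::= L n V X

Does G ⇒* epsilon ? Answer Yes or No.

No

No nonterminal in this grammar is nullable.
No production of G has an RHS whose symbols are all nullable, so G is not nullable.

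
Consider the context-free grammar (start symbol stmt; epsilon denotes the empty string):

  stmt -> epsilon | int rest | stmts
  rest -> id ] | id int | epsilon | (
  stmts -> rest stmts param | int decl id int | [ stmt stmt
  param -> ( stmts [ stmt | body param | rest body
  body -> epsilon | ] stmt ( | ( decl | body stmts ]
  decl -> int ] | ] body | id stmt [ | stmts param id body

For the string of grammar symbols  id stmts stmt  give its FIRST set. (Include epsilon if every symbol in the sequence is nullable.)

{ id }

id is a terminal; add {id} and stop.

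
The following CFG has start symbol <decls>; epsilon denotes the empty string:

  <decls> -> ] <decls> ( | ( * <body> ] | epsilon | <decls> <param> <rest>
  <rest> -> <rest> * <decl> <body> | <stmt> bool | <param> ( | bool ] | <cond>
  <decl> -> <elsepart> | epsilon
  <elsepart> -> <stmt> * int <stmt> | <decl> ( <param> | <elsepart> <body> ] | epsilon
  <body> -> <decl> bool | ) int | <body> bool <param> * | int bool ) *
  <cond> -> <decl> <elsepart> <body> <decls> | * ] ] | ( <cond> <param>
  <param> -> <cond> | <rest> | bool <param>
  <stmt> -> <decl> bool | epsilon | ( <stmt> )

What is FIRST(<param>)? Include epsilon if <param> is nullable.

{ (, ), *, bool, int }

From <param> -> <cond>: add FIRST(<cond>) = { (, ), *, bool, int }.
From <param> -> <rest>: add FIRST(<rest>) = { (, ), *, bool, int }.
<param> -> bool <param> contributes {bool}.
Union: FIRST(<param>) = { (, ), *, bool, int }.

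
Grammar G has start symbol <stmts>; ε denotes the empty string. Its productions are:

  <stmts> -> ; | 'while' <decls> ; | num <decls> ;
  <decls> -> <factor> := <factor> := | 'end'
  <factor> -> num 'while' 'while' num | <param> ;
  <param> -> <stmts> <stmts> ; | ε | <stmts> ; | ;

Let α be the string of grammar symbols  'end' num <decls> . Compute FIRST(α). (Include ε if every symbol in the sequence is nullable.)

{ 'end' }

'end' is a terminal; add {'end'} and stop.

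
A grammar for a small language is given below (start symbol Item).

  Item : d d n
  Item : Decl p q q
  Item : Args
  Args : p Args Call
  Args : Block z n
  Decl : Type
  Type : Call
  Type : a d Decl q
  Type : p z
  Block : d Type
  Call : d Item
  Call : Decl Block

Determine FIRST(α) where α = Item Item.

Add FIRST(Item) = { a, d, p }; Item is not nullable, stop.

{ a, d, p }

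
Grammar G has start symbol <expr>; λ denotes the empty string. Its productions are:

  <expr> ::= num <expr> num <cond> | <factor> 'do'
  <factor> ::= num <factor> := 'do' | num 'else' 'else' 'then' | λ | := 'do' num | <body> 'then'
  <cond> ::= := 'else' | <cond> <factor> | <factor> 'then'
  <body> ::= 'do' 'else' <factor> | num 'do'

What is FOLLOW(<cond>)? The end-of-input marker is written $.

{ $, 'do', :=, num }

In <expr> ::= num <expr> num <cond>: <cond> is at the end, add FOLLOW(<expr>) = { $, num }.
In <cond> ::= <cond> <factor>: add FIRST(<factor>)\{λ} = { 'do', :=, num }.
  Since <factor> is nullable, also add FOLLOW(<cond>) = { $, 'do', :=, num }.
Union: FOLLOW(<cond>) = { $, 'do', :=, num }.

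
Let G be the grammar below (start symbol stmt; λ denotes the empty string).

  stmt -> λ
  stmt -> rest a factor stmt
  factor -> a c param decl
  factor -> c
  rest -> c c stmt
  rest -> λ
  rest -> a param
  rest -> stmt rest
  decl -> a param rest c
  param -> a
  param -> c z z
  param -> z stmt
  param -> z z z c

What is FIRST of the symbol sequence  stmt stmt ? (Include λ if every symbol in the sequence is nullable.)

{ a, c, λ }

Add FIRST(stmt)\{λ} = { a, c }; stmt is nullable, continue.
Add FIRST(stmt)\{λ} = { a, c }; stmt is nullable, continue.
Every symbol is nullable, so include λ.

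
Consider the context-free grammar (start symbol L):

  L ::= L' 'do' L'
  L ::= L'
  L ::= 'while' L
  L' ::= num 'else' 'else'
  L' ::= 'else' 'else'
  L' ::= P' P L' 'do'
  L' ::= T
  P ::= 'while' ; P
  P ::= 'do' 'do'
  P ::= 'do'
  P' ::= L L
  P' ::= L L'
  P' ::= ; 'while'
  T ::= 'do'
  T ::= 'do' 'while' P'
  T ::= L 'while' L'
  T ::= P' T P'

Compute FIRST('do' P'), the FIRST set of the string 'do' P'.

'do' is a terminal; add {'do'} and stop.

{ 'do' }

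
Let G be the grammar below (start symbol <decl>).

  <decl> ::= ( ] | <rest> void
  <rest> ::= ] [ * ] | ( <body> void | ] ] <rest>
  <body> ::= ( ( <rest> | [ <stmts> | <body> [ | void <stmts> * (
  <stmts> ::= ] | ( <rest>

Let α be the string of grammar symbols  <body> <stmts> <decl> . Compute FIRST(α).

{ (, [, void }

Add FIRST(<body>) = { (, [, void }; <body> is not nullable, stop.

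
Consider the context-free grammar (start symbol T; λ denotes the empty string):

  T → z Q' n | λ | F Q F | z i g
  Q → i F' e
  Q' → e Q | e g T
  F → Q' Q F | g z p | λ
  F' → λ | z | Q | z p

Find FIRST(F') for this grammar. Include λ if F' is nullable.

F' → λ contributes λ.
F' → z contributes {z}.
From F' → Q: add FIRST(Q) = { i }.
F' → z p contributes {z}.
Union: FIRST(F') = { i, z, λ }.

{ i, z, λ }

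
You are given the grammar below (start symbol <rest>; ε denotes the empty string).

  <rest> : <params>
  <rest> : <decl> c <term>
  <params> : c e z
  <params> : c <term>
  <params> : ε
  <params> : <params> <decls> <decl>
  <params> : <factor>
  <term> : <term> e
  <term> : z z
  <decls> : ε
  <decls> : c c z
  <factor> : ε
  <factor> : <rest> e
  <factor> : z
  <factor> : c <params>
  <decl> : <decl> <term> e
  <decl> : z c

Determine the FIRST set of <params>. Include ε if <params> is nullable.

{ c, e, z, ε }

<params> : c e z contributes {c}.
<params> : c <term> contributes {c}.
<params> : ε contributes ε.
From <params> : <params> <decls> <decl>: <params>, <decls> nullable, take FIRST(<params>) ∪ FIRST(<decls>) ∪ FIRST(<decl>) = { c, e, z }.
From <params> : <factor>: add FIRST(<factor>) = { c, e, z, ε } (including ε since <factor> is nullable).
Union: FIRST(<params>) = { c, e, z, ε }.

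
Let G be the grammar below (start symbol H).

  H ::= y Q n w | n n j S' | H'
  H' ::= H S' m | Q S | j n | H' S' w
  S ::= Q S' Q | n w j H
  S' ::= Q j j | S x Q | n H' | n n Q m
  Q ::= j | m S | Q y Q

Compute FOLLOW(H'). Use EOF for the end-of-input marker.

In H ::= H': H' is at the end, add FOLLOW(H) = { EOF, j, m, n, w, x, y }.
In H' ::= H' S' w: add FIRST(S' w) = { j, m, n }.
In S' ::= n H': H' is at the end, add FOLLOW(S') = { EOF, j, m, n, w, x, y }.
Union: FOLLOW(H') = { EOF, j, m, n, w, x, y }.

{ EOF, j, m, n, w, x, y }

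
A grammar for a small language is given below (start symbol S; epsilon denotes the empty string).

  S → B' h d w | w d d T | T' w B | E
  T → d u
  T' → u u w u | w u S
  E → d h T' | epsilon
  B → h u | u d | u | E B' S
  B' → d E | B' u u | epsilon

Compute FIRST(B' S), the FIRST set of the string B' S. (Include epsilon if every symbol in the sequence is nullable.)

Add FIRST(B')\{epsilon} = { d, u }; B' is nullable, continue.
Add FIRST(S)\{epsilon} = { d, h, u, w }; S is nullable, continue.
Every symbol is nullable, so include epsilon.

{ d, h, u, w, epsilon }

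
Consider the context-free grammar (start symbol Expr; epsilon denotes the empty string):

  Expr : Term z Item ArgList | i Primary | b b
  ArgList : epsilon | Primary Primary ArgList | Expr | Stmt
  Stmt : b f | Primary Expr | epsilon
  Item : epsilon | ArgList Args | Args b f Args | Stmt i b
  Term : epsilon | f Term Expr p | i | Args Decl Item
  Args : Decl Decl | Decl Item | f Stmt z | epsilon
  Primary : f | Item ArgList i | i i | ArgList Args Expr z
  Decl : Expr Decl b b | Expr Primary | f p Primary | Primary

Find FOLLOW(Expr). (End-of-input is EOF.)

Expr is the start symbol, so EOF ∈ FOLLOW(Expr).
In ArgList : Expr: Expr is at the end, add FOLLOW(ArgList) = { EOF, b, f, i, p, z }.
In Stmt : Primary Expr: Expr is at the end, add FOLLOW(Stmt) = { EOF, b, f, i, p, z }.
In Term : f Term Expr p: add FIRST(p) = { p }.
In Primary : ArgList Args Expr z: add FIRST(z) = { z }.
In Decl : Expr Decl b b: add FIRST(Decl b b) = { b, f, i, z }.
In Decl : Expr Primary: add FIRST(Primary) = { b, f, i, z }.
Union: FOLLOW(Expr) = { EOF, b, f, i, p, z }.

{ EOF, b, f, i, p, z }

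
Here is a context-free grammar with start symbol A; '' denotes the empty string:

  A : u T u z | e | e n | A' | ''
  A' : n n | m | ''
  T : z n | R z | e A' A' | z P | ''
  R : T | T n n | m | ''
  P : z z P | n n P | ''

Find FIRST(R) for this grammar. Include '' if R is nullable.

{ e, m, n, z, '' }

From R : T: add FIRST(T) = { e, m, n, z, '' } (including '' since T is nullable).
From R : T n n: T nullable, take FIRST(T) ∪ {n} = { e, m, n, z }.
R : m contributes {m}.
R : '' contributes ''.
Union: FIRST(R) = { e, m, n, z, '' }.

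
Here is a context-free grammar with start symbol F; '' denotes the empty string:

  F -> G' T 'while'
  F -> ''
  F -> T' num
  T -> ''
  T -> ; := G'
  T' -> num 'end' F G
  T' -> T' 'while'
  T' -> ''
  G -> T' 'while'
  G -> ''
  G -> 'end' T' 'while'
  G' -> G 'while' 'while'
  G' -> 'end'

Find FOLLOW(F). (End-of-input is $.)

{ $, 'end', 'while', num }

F is the start symbol, so $ ∈ FOLLOW(F).
In T' -> num 'end' F G: add FIRST(G)\{''} = { 'end', 'while', num }.
  Since G is nullable, also add FOLLOW(T') = { 'while', num }.
Union: FOLLOW(F) = { $, 'end', 'while', num }.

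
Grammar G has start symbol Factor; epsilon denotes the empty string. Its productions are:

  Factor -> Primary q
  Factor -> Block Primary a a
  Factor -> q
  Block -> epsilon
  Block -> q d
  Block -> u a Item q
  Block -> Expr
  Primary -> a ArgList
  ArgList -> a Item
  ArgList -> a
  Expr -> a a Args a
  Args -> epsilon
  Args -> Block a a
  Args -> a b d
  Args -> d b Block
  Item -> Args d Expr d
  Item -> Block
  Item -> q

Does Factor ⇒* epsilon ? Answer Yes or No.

No

Nullable nonterminals: Args, Block, Item.
No production of Factor has an RHS whose symbols are all nullable, so Factor is not nullable.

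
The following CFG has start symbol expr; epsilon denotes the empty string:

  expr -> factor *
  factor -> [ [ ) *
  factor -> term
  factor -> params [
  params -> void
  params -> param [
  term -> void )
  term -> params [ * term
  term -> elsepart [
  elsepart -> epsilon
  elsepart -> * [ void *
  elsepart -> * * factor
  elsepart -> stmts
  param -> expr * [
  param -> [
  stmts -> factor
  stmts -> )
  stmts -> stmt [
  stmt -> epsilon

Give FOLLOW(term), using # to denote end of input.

{ *, [ }

In factor -> term: term is at the end, add FOLLOW(factor) = { *, [ }.
In term -> params [ * term: term is at the end, add FOLLOW(term) = { *, [ }.
Union: FOLLOW(term) = { *, [ }.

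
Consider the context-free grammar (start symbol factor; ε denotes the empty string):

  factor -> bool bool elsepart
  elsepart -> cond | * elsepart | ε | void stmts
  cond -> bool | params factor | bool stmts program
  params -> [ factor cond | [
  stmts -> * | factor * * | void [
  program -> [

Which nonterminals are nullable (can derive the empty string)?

Directly nullable (have an ε-production): elsepart.
No other nonterminal has a production whose RHS symbols are all nullable.

{ elsepart }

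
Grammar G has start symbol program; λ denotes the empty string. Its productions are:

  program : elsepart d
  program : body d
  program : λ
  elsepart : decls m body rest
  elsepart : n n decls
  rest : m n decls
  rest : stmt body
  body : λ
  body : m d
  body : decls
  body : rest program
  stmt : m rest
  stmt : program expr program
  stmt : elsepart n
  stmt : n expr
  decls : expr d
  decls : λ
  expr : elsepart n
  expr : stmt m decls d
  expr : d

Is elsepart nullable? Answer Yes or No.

No

Nullable nonterminals: body, decls, program.
No production of elsepart has an RHS whose symbols are all nullable, so elsepart is not nullable.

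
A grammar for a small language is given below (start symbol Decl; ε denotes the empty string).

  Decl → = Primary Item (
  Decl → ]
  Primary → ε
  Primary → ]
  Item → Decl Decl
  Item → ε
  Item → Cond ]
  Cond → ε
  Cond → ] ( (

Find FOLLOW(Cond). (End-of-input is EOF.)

{ ] }

In Item → Cond ]: add FIRST(]) = { ] }.
Union: FOLLOW(Cond) = { ] }.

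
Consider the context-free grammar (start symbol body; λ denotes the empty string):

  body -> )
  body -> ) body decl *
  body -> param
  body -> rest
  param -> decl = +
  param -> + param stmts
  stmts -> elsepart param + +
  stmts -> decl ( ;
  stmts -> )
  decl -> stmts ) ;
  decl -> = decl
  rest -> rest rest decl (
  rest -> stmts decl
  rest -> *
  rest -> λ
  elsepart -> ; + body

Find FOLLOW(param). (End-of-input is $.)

In body -> param: param is at the end, add FOLLOW(body) = { $, ), +, ;, = }.
In param -> + param stmts: add FIRST(stmts) = { ), ;, = }.
In stmts -> elsepart param + +: add FIRST(+ +) = { + }.
Union: FOLLOW(param) = { $, ), +, ;, = }.

{ $, ), +, ;, = }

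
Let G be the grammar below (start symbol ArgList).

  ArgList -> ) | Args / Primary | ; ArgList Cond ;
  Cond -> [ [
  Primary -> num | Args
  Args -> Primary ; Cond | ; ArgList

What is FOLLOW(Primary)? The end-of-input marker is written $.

In ArgList -> Args / Primary: Primary is at the end, add FOLLOW(ArgList) = { $, /, ;, [ }.
In Args -> Primary ; Cond: add FIRST(; Cond) = { ; }.
Union: FOLLOW(Primary) = { $, /, ;, [ }.

{ $, /, ;, [ }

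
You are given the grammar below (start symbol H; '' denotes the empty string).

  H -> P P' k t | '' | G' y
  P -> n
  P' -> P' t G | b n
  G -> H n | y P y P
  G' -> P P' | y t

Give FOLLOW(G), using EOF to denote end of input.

In P' -> P' t G: G is at the end, add FOLLOW(P') = { k, t, y }.
Union: FOLLOW(G) = { k, t, y }.

{ k, t, y }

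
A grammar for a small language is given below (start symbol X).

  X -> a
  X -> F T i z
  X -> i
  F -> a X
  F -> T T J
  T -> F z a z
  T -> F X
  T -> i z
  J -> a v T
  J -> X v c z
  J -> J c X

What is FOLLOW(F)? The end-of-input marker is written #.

{ a, i, z }

In X -> F T i z: add FIRST(T i z) = { a, i }.
In T -> F z a z: add FIRST(z a z) = { z }.
In T -> F X: add FIRST(X) = { a, i }.
Union: FOLLOW(F) = { a, i, z }.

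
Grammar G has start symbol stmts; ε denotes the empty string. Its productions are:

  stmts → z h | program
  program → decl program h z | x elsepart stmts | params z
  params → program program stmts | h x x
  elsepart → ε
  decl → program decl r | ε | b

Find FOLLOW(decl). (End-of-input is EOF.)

In program → decl program h z: add FIRST(program h z) = { b, h, x }.
In decl → program decl r: add FIRST(r) = { r }.
Union: FOLLOW(decl) = { b, h, r, x }.

{ b, h, r, x }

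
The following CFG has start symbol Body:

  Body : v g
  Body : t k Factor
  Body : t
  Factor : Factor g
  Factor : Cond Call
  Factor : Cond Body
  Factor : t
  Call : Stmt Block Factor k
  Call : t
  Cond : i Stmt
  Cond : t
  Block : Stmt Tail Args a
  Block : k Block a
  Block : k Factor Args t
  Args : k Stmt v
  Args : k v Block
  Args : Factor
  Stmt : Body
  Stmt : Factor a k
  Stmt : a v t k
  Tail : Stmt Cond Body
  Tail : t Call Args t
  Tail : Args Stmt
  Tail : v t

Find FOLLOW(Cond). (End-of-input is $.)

In Factor : Cond Call: add FIRST(Call) = { a, i, t, v }.
In Factor : Cond Body: add FIRST(Body) = { t, v }.
In Tail : Stmt Cond Body: add FIRST(Body) = { t, v }.
Union: FOLLOW(Cond) = { a, i, t, v }.

{ a, i, t, v }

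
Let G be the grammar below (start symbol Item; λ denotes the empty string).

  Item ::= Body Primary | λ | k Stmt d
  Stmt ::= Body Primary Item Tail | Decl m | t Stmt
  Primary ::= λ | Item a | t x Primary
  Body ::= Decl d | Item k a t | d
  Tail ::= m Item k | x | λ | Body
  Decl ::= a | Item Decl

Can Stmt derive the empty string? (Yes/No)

No

Nullable nonterminals: Item, Primary, Tail.
No production of Stmt has an RHS whose symbols are all nullable, so Stmt is not nullable.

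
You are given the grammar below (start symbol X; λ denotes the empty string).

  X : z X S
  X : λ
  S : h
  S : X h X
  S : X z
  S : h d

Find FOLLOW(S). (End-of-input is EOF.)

In X : z X S: S is at the end, add FOLLOW(X) = { EOF, h, z }.
Union: FOLLOW(S) = { EOF, h, z }.

{ EOF, h, z }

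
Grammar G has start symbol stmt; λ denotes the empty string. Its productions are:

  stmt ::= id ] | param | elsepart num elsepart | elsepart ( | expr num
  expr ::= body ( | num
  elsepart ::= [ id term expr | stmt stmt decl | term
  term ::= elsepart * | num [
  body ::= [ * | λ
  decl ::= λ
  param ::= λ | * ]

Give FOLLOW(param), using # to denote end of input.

{ #, (, *, [, id, num }

In stmt ::= param: param is at the end, add FOLLOW(stmt) = { #, (, *, [, id, num }.
Union: FOLLOW(param) = { #, (, *, [, id, num }.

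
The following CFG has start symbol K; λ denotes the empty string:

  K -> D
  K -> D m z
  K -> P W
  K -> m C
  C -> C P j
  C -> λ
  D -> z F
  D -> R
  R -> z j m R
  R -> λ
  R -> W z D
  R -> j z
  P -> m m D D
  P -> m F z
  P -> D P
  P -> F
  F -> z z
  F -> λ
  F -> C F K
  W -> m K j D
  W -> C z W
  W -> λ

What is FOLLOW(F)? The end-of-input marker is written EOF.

In D -> z F: F is at the end, add FOLLOW(D) = { EOF, j, m, z }.
In P -> m F z: add FIRST(z) = { z }.
In P -> F: F is at the end, add FOLLOW(P) = { EOF, j, m, z }.
In F -> C F K: add FIRST(K)\{λ} = { j, m, z }.
  Since K is nullable, also add FOLLOW(F) = { EOF, j, m, z }.
Union: FOLLOW(F) = { EOF, j, m, z }.

{ EOF, j, m, z }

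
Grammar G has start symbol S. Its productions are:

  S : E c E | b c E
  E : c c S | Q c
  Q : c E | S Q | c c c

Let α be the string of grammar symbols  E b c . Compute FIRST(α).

{ b, c }

Add FIRST(E) = { b, c }; E is not nullable, stop.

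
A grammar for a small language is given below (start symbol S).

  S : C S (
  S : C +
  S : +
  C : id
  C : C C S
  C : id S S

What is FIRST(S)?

{ +, id }

From S : C S (: add FIRST(C) = { id }.
From S : C +: add FIRST(C) = { id }.
S : + contributes {+}.
Union: FIRST(S) = { +, id }.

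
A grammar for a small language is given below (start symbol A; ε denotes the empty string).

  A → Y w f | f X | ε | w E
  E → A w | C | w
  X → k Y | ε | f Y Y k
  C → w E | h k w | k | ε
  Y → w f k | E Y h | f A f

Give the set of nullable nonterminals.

{ A, C, E, X }

Directly nullable (have an ε-production): A, X, C.
E → C with every symbol nullable, so E is nullable.
No other nonterminal has a production whose RHS symbols are all nullable.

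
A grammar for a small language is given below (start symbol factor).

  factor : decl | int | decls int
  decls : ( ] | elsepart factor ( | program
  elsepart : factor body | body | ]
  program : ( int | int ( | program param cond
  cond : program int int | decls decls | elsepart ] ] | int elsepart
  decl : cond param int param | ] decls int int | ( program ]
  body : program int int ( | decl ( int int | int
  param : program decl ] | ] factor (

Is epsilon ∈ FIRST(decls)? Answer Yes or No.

No nonterminal in this grammar is nullable.
No production of decls has an RHS whose symbols are all nullable, so decls is not nullable.

No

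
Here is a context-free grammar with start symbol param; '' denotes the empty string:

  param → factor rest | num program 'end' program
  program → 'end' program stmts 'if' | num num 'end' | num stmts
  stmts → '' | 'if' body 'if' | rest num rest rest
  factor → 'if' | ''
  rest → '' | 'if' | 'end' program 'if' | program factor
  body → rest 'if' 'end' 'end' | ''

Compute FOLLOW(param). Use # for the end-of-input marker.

{ # }

param is the start symbol, so # ∈ FOLLOW(param).
Union: FOLLOW(param) = { # }.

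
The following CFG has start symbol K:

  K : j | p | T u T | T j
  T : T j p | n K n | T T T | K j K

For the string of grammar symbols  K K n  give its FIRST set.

Add FIRST(K) = { j, n, p }; K is not nullable, stop.

{ j, n, p }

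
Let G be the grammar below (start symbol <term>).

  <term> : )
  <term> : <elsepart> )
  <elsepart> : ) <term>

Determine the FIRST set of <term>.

<term> : ) contributes {)}.
From <term> : <elsepart> ): add FIRST(<elsepart>) = { ) }.
Union: FIRST(<term>) = { ) }.

{ ) }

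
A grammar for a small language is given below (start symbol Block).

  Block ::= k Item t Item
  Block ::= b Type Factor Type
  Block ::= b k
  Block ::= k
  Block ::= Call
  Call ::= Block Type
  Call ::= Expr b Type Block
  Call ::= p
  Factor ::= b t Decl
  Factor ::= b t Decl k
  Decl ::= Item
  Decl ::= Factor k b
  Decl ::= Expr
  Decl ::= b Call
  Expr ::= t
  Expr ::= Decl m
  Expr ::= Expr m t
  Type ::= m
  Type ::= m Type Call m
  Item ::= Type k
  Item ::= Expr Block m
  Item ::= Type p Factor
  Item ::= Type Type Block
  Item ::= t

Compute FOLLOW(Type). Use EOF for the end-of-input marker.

In Block ::= b Type Factor Type: add FIRST(Factor Type) = { b }.
In Block ::= b Type Factor Type: Type is at the end, add FOLLOW(Block) = { EOF, k, m, t }.
In Call ::= Block Type: Type is at the end, add FOLLOW(Call) = { EOF, k, m, t }.
In Call ::= Expr b Type Block: add FIRST(Block) = { b, k, m, p, t }.
In Type ::= m Type Call m: add FIRST(Call m) = { b, k, m, p, t }.
In Item ::= Type k: add FIRST(k) = { k }.
In Item ::= Type p Factor: add FIRST(p Factor) = { p }.
In Item ::= Type Type Block: add FIRST(Type Block) = { m }.
In Item ::= Type Type Block: add FIRST(Block) = { b, k, m, p, t }.
Union: FOLLOW(Type) = { EOF, b, k, m, p, t }.

{ EOF, b, k, m, p, t }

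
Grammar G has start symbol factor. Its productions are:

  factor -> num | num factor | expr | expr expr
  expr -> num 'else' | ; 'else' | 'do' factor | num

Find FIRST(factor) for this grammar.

{ 'do', ;, num }

factor -> num contributes {num}.
factor -> num factor contributes {num}.
From factor -> expr: add FIRST(expr) = { 'do', ;, num }.
From factor -> expr expr: add FIRST(expr) = { 'do', ;, num }.
Union: FIRST(factor) = { 'do', ;, num }.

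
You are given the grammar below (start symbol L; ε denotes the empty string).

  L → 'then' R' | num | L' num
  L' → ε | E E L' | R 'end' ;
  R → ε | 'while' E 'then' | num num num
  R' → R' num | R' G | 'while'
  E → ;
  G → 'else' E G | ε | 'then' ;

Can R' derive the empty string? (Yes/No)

Nullable nonterminals: G, L', R.
No production of R' has an RHS whose symbols are all nullable, so R' is not nullable.

No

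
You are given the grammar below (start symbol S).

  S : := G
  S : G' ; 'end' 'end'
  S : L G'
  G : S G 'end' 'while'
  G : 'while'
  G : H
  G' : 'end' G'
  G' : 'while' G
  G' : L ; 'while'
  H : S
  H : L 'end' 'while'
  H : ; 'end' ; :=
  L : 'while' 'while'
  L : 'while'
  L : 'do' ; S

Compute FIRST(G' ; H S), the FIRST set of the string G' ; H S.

{ 'do', 'end', 'while' }

Add FIRST(G') = { 'do', 'end', 'while' }; G' is not nullable, stop.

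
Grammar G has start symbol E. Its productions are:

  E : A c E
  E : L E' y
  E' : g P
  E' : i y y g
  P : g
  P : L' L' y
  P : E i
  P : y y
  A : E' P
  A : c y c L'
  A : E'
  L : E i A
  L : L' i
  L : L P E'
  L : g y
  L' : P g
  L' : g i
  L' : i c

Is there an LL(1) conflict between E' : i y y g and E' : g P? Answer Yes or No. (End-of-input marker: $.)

FIRST(i y y g) = { i } and FIRST(g P) = { g }.
The FIRST sets are disjoint and neither alternative is nullable — no conflict.

No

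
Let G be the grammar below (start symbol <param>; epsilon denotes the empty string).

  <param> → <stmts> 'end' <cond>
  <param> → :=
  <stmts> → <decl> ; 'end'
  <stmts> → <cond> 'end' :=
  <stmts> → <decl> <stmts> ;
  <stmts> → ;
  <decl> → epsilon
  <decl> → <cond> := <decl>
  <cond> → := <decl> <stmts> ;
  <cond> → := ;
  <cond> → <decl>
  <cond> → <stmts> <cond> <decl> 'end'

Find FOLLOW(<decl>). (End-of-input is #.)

In <stmts> → <decl> ; 'end': add FIRST(; 'end') = { ; }.
In <stmts> → <decl> <stmts> ;: add FIRST(<stmts> ;) = { 'end', :=, ; }.
In <decl> → <cond> := <decl>: <decl> is at the end, add FOLLOW(<decl>) = { #, 'end', :=, ; }.
In <cond> → := <decl> <stmts> ;: add FIRST(<stmts> ;) = { 'end', :=, ; }.
In <cond> → <decl>: <decl> is at the end, add FOLLOW(<cond>) = { #, 'end', :=, ; }.
In <cond> → <stmts> <cond> <decl> 'end': add FIRST('end') = { 'end' }.
Union: FOLLOW(<decl>) = { #, 'end', :=, ; }.

{ #, 'end', :=, ; }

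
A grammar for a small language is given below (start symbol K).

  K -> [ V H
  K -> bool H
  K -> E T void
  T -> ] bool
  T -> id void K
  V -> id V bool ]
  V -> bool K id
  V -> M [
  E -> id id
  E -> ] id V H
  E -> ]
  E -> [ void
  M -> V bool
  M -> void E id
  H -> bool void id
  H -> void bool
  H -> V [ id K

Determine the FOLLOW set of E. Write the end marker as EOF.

In K -> E T void: add FIRST(T void) = { ], id }.
In M -> void E id: add FIRST(id) = { id }.
Union: FOLLOW(E) = { ], id }.

{ ], id }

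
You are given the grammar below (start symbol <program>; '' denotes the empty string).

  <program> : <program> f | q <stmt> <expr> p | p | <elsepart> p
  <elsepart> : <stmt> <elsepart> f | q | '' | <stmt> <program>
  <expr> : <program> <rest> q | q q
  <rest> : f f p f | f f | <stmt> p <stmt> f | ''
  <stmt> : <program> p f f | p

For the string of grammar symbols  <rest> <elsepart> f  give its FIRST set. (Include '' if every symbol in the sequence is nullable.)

{ f, p, q }

Add FIRST(<rest>)\{''} = { f, p, q }; <rest> is nullable, continue.
Add FIRST(<elsepart>)\{''} = { p, q }; <elsepart> is nullable, continue.
f is a terminal; add {f} and stop.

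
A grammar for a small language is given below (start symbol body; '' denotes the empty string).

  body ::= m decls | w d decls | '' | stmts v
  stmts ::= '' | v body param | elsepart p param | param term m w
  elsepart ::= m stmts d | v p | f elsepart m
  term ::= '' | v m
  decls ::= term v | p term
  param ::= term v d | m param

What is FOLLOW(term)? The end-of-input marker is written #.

In stmts ::= param term m w: add FIRST(m w) = { m }.
In decls ::= term v: add FIRST(v) = { v }.
In decls ::= p term: term is at the end, add FOLLOW(decls) = { #, m, v }.
In param ::= term v d: add FIRST(v d) = { v }.
Union: FOLLOW(term) = { #, m, v }.

{ #, m, v }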